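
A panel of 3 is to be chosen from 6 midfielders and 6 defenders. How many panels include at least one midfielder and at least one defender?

180

With no constraint there are C(12,3) = 220 possible selections.
Selections missing a whole group: no midfielders → C(6,3) = 20; no defenders → C(6,3) = 20.
Both groups omitted at once is impossible, so 220 − 40 = 180.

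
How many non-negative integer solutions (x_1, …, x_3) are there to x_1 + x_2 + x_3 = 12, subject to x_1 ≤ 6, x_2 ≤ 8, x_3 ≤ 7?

45

Ignoring the caps, the number of non-negative solutions to x_1+…+x_3 = 12 is C(14,2) = 91.
Subtract solutions that violate a single cap (substitute x_i' = x_i − (cap_i+1)): x_1 ≥ 7 gives C(7,2) = 21; x_2 ≥ 9 gives C(5,2) = 10; x_3 ≥ 8 gives C(6,2) = 15. Together 46.
No two caps can be exceeded simultaneously, so the pair terms are all 0.
By inclusion–exclusion the count is 91 − 46 + 0 = 45.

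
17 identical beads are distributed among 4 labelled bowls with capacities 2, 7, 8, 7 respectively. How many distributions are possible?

85

Without the upper bounds there are C(20,3) = 1140 ways to split 17 among 4 bowls.
Subtract solutions that violate a single cap (substitute x_i' = x_i − (cap_i+1)): x_1 ≥ 3 gives C(17,3) = 680; x_2 ≥ 8 gives C(12,3) = 220; x_3 ≥ 9 gives C(11,3) = 165; x_4 ≥ 8 gives C(12,3) = 220. Together 1285.
Add back pairs where two caps are both exceeded: 84 + 56 + 84 + 1 + 4 + 1 = 230.
By inclusion–exclusion the count is 1140 − 1285 + 230 = 85.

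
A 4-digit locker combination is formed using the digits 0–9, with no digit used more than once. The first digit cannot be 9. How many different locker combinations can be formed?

4536

The first digit has 10−1 = 9 choices (anything except 9).
The remaining 3 digits are filled from the other 9 symbols without repetition: 9 × 8 × 7 = 504.
Total: 9 × 504 = 4536.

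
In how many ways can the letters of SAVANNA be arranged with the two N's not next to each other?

300

There are 7!/(3!·2!) = 420 arrangements of SAVANNA in total.
If the two N's are adjacent, glue them into one block, leaving 6 items to arrange: (6)!/(3!) = 120 ways.
Hence 420 − 120 = 300.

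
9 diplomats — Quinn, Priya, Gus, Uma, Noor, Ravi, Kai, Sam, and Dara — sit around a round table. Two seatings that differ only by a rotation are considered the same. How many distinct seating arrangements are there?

40320

Fix one person's seat to break rotational symmetry; the remaining 8 people can be arranged in (8)! = 40320 ways.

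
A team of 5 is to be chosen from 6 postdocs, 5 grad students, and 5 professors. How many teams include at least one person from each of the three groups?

Total 5-person selections from all 16: C(16,5) = 4368.
Selections missing a whole group: no postdocs → C(10,5) = 252; no grad students → C(11,5) = 462; no professors → C(11,5) = 462.
Add back selections omitting two groups (i.e. drawn from a single group): C(6,5) + C(5,5) + C(5,5) = 8.
By inclusion–exclusion: 4368 − 1176 + 8 = 3200.

3200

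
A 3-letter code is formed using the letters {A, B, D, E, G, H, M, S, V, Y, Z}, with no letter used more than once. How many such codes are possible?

Choose and order 3 of the 11 symbols: the first letter has 11 options, the next 10, then 9.
11 × 10 × 9 = 990.

990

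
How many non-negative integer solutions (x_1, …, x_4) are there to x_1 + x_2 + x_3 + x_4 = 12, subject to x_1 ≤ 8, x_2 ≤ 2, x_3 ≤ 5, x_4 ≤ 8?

133

Without the upper bounds there are C(15,3) = 455 ways to split 12 among 4 variables.
Subtract solutions that violate a single cap (substitute x_i' = x_i − (cap_i+1)): x_1 ≥ 9 gives C(6,3) = 20; x_2 ≥ 3 gives C(12,3) = 220; x_3 ≥ 6 gives C(9,3) = 84; x_4 ≥ 9 gives C(6,3) = 20. Together 344.
Add back pairs where two caps are both exceeded: 1 + 0 + 0 + 20 + 1 + 0 = 22.
By inclusion–exclusion the count is 455 − 344 + 22 = 133.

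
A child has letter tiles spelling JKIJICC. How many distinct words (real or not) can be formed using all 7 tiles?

JKIJICC has 7 letters with C appearing twice, I appearing twice, and J appearing twice.
The number of distinct arrangements is 7!/(2!·2!·2!) = 5040/8 = 630.

630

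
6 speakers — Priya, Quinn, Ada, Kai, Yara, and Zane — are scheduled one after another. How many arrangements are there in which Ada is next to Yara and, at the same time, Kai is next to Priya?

Treat {Ada,Yara} as one block (2 orders) and {Kai,Priya} as another (2 orders).
That leaves 4 units to arrange: 2 × 2 × 4! = 4 × 24 = 96.

96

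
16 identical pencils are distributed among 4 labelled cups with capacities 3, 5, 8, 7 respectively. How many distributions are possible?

By stars and bars, unrestricted non-negative solutions to x_1+…+x_4 = 16 number C(16+3,3) = 969.
Subtract solutions that violate a single cap (substitute x_i' = x_i − (cap_i+1)): x_1 ≥ 4 gives C(15,3) = 455; x_2 ≥ 6 gives C(13,3) = 286; x_3 ≥ 9 gives C(10,3) = 120; x_4 ≥ 8 gives C(11,3) = 165. Together 1026.
Add back pairs where two caps are both exceeded: 84 + 20 + 35 + 4 + 10 + 0 = 153.
By inclusion–exclusion the count is 969 − 1026 + 153 = 96.

96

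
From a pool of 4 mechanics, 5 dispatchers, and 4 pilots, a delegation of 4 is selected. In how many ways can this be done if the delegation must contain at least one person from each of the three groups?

400

Total 4-person selections from all 13: C(13,4) = 715.
Selections missing a whole group: no mechanics → C(9,4) = 126; no dispatchers → C(8,4) = 70; no pilots → C(9,4) = 126.
Add back selections omitting two groups (i.e. drawn from a single group): C(4,4) + C(5,4) + C(4,4) = 7.
By inclusion–exclusion: 715 − 322 + 7 = 400.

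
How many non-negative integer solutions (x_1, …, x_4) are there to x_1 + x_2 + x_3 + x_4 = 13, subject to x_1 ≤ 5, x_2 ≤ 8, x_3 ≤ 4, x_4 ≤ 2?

Ignoring the caps, the number of non-negative solutions to x_1+…+x_4 = 13 is C(16,3) = 560.
Subtract solutions that violate a single cap (substitute x_i' = x_i − (cap_i+1)): x_1 ≥ 6 gives C(10,3) = 120; x_2 ≥ 9 gives C(7,3) = 35; x_3 ≥ 5 gives C(11,3) = 165; x_4 ≥ 3 gives C(13,3) = 286. Together 606.
Add back pairs where two caps are both exceeded: 0 + 10 + 35 + 0 + 4 + 56 = 105.
By inclusion–exclusion the count is 560 − 606 + 105 = 59.

59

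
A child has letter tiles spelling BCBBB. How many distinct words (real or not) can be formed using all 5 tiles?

5

Letter multiplicities in BCBBB: B×4, C×1.
The number of distinct arrangements is 5!/(4!) = 120/24 = 5.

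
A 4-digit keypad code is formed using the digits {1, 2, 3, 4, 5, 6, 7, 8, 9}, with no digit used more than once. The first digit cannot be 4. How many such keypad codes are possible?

2688

The first digit has 9−1 = 8 choices (anything except 4).
The remaining 3 digits are filled from the other 8 symbols without repetition: 8 × 7 × 6 = 336.
Total: 8 × 336 = 2688.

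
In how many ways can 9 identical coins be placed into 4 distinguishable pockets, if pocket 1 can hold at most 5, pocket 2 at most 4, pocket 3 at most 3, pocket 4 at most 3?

59

Ignoring the caps, the number of non-negative solutions to x_1+…+x_4 = 9 is C(12,3) = 220.
Subtract solutions that violate a single cap (substitute x_i' = x_i − (cap_i+1)): x_1 ≥ 6 gives C(6,3) = 20; x_2 ≥ 5 gives C(7,3) = 35; x_3 ≥ 4 gives C(8,3) = 56; x_4 ≥ 4 gives C(8,3) = 56. Together 167.
Add back pairs where two caps are both exceeded: 0 + 0 + 0 + 1 + 1 + 4 = 6.
By inclusion–exclusion the count is 220 − 167 + 6 = 59.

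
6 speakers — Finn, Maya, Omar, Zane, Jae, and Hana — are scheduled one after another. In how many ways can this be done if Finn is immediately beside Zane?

240

Treat {Finn, Zane} as a single unit. There are 5 units to order, and the pair itself can be ordered 2 ways.
So the count is 2·(5)! = 240.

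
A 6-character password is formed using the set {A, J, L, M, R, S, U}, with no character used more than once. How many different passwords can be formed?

5040

Choose and order 6 of the 7 symbols: the first character has 7 options, the next 6, and so on down to 2.
That product is 7 × 6 × 5 × 4 × 3 × 2 = 5040.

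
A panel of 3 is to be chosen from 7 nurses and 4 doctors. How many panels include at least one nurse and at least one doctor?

Unrestricted: C(11,3) = 165 ways to pick any 3 of the 11.
Subtract selections that omit an entire group: no nurses → C(4,3) = 4; no doctors → C(7,3) = 35.
Both groups omitted at once is impossible, so 165 − 39 = 126.

126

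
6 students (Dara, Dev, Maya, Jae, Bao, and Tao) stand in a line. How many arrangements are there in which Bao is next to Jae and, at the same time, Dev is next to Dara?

Treat {Bao,Jae} as one block (2 orders) and {Dev,Dara} as another (2 orders).
That leaves 4 units to arrange: 2 × 2 × 4! = 4 × 24 = 96.

96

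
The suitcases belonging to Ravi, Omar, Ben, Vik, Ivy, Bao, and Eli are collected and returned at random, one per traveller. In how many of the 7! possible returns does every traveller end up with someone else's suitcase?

1854

This is the derangement count D_7: permutations of 7 items with no fixed point.
By inclusion–exclusion this is Σ_{j=0}^{7} (−1)^j C(7,j)·(7−j)!.
Computing: 5040 − 5040 + 2520 − 840 + 210 − 42 + 7 − 1 = 1854.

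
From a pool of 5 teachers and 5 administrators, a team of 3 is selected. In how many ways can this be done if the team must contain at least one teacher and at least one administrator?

100

With no constraint there are C(10,3) = 120 possible selections.
Subtract selections that omit an entire group: no teachers → C(5,3) = 10; no administrators → C(5,3) = 10.
Both groups omitted at once is impossible, so 120 − 20 = 100.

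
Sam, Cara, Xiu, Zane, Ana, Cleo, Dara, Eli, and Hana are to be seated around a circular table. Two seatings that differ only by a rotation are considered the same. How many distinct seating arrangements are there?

40320

Seat Sam anywhere (absorbing the rotational symmetry), then permute the other 8: (8)! = 40320.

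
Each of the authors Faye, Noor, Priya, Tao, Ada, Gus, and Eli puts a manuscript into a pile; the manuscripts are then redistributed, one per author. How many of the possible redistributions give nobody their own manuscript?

1854

Let Aᵢ be the assignments in which author i gets their own manuscript. We want the size of the complement of A₁∪…∪A_7.
By inclusion–exclusion this is Σ_{j=0}^{7} (−1)^j C(7,j)·(7−j)!.
Computing: 5040 − 5040 + 2520 − 840 + 210 − 42 + 7 − 1 = 1854.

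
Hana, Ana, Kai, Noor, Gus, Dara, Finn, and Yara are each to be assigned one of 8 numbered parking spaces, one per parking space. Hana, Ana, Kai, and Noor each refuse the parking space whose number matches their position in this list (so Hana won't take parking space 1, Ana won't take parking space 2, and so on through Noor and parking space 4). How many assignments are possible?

Let Aᵢ (for 1 ≤ i ≤ 4) be the placements that put person i in their forbidden parking space. Any j of these fix j positions, leaving (8−j)! ways to fill the rest, and there are C(4,j) ways to pick which j.
By inclusion–exclusion, the number of valid placements is Σ_{j=0}^{4} (−1)^j C(4,j)·(8−j)!.
Computing: 40320 − 20160 + 4320 − 480 + 24 = 24024.

24024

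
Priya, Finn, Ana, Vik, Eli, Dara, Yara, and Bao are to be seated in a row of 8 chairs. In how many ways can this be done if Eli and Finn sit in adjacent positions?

Treat {Eli, Finn} as a single unit. There are 7 units to order, and the pair itself can be ordered 2 ways.
So the count is 2·(7)! = 10080.

10080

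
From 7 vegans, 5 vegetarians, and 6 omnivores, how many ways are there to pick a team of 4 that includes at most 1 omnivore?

Split by how many omnivores are chosen (0 through 1).
Sum: C(6,0)·C(12,4) + C(6,1)·C(12,3) = 495 + 1320 = 1815.

1815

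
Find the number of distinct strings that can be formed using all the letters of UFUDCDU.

UFUDCDU has 7 letters with D appearing twice and U appearing 3 times.
Dividing 7! = 5040 by 3!·2! = 12 for the repeated letters gives 420.

420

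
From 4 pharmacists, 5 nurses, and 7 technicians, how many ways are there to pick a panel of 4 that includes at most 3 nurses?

1815

Split by how many nurses are chosen (0 through 3).
Sum: C(5,0)·C(11,4) + C(5,1)·C(11,3) + C(5,2)·C(11,2) + C(5,3)·C(11,1) = 330 + 825 + 550 + 110 = 1815.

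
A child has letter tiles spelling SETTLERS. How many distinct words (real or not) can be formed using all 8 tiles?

SETTLERS has 8 letters with E appearing twice, S appearing twice, and T appearing twice.
The number of distinct arrangements is 8!/(2!·2!·2!) = 40320/8 = 5040.

5040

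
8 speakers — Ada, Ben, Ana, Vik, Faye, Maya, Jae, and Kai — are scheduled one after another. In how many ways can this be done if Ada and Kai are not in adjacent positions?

30240

Of the 8! = 40320 arrangements, those with Ada and Kai adjacent number 2 × 7! = 10080 (treat the pair as a block with 2 internal orders).
So 40320 − 10080 = 30240 arrangements keep them apart.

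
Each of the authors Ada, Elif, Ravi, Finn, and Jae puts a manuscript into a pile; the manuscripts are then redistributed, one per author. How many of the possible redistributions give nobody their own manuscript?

44

This is the derangement count D_5: permutations of 5 items with no fixed point.
By inclusion–exclusion this is Σ_{j=0}^{5} (−1)^j C(5,j)·(5−j)!.
Computing: 120 − 120 + 60 − 20 + 5 − 1 = 44.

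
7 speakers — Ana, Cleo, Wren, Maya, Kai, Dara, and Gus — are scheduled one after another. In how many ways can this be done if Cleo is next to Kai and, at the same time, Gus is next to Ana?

480

Treat {Cleo,Kai} as one block (2 orders) and {Gus,Ana} as another (2 orders).
That leaves 5 units to arrange: 2 × 2 × 5! = 4 × 120 = 480.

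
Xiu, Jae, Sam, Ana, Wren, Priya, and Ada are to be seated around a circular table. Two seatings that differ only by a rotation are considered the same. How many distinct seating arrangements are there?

720

Seat Xiu anywhere (absorbing the rotational symmetry), then permute the other 6: (6)! = 720.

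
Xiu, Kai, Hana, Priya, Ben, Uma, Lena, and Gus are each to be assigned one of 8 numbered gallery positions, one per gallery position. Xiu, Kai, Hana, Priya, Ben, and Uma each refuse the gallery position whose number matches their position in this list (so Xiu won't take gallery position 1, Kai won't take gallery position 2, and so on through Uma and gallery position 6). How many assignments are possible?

18806

Let Aᵢ (for 1 ≤ i ≤ 6) be the placements that put person i in their forbidden gallery position. Any j of these fix j positions, leaving (8−j)! ways to fill the rest, and there are C(6,j) ways to pick which j.
By inclusion–exclusion, the number of valid placements is Σ_{j=0}^{6} (−1)^j C(6,j)·(8−j)!.
Computing: 40320 − 30240 + 10800 − 2400 + 360 − 36 + 2 = 18806.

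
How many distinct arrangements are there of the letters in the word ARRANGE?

The 7 letters of ARRANGE have repeats: A appearing twice and R appearing twice.
Dividing 7! = 5040 by 2!·2! = 4 for the repeated letters gives 1260.

1260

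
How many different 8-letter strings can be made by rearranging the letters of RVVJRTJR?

1680

The 8 letters of RVVJRTJR have repeats: J appearing twice, R appearing 3 times, and V appearing twice.
Dividing 8! = 40320 by 3!·2!·2! = 24 for the repeated letters gives 1680.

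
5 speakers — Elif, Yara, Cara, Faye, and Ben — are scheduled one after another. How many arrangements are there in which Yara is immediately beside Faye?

Glue Yara and Faye into one block (2 internal orders), leaving 4 units to arrange in a row.
That gives 2 × 4! = 2 × 24 = 48.

48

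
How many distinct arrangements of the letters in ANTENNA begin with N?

Fix N in the first position and arrange the remaining 6 letters.
Those 6 letters have A appearing twice and N appearing twice, giving (6)!/(2!·2!) = 180.

180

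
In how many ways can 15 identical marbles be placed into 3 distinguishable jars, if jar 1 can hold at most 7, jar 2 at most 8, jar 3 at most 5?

By stars and bars, unrestricted non-negative solutions to x_1+…+x_3 = 15 number C(15+2,2) = 136.
Subtract solutions that violate a single cap (substitute x_i' = x_i − (cap_i+1)): x_1 ≥ 8 gives C(9,2) = 36; x_2 ≥ 9 gives C(8,2) = 28; x_3 ≥ 6 gives C(11,2) = 55. Together 119.
Add back pairs where two caps are both exceeded: 0 + 3 + 1 = 4.
By inclusion–exclusion the count is 136 − 119 + 4 = 21.

21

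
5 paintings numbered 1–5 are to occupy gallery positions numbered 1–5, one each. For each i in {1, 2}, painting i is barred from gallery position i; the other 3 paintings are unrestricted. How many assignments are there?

Let Aᵢ (for i ∈ {1, 2}) be the placements that put painting i in its forbidden gallery position. Any j of these fix j positions, leaving (5−j)! ways to fill the rest, and there are C(2,j) ways to pick which j.
By inclusion–exclusion, the number of valid placements is Σ_{j=0}^{2} (−1)^j C(2,j)·(5−j)!.
Computing: 120 − 48 + 6 = 78.

78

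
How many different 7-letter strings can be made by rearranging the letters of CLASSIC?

The 7 letters of CLASSIC have repeats: C appearing twice and S appearing twice.
So there are 7! / (2!·2!) = 1260 distinguishable arrangements.

1260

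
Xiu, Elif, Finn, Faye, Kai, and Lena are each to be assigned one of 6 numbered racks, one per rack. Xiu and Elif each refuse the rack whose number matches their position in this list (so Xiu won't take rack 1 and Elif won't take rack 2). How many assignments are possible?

Let Aᵢ (for i ∈ {1, 2}) be the placements that put person i in their forbidden rack. Any j of these fix j positions, leaving (6−j)! ways to fill the rest, and there are C(2,j) ways to pick which j.
By inclusion–exclusion, the number of valid placements is Σ_{j=0}^{2} (−1)^j C(2,j)·(6−j)!.
Computing: 720 − 240 + 24 = 504.

504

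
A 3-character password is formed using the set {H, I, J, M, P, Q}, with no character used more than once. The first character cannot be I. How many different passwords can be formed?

The first character has 6−1 = 5 choices (anything except I).
The remaining 2 characters are filled from the other 5 symbols without repetition: 5 × 4 = 20.
Total: 5 × 20 = 100.

100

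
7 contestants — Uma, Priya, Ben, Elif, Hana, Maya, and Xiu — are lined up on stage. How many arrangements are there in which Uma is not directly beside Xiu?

There are 7! = 5040 arrangements in all. If Uma and Xiu are adjacent, merging them into one block gives 2·(6)! = 1440 arrangements.
So 5040 − 1440 = 3600 arrangements keep them apart.

3600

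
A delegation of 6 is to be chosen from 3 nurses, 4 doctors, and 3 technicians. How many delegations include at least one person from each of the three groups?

195

Unrestricted: C(10,6) = 210 ways to pick any 6 of the 10.
Subtract selections that omit an entire group: no nurses → C(7,6) = 7; no doctors → C(6,6) = 1; no technicians → C(7,6) = 7.
Add back selections omitting two groups (i.e. drawn from a single group): C(3,6) + C(4,6) + C(3,6) = 0.
By inclusion–exclusion: 210 − 15 + 0 = 195.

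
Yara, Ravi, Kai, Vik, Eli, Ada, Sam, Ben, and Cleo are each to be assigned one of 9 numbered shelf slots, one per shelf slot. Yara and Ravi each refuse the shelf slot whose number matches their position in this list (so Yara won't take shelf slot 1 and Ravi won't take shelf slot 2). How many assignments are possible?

Let Aᵢ (for i ∈ {1, 2}) be the placements that put person i in their forbidden shelf slot. Any j of these fix j positions, leaving (9−j)! ways to fill the rest, and there are C(2,j) ways to pick which j.
By inclusion–exclusion, the number of valid placements is Σ_{j=0}^{2} (−1)^j C(2,j)·(9−j)!.
Computing: 362880 − 80640 + 5040 = 287280.

287280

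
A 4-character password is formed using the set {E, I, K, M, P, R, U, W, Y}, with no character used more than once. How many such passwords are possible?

3024

Choose and order 4 of the 9 symbols: the first character has 9 options, the next 8, then 7, 6.
9 × 8 × 7 × 6 = 3024.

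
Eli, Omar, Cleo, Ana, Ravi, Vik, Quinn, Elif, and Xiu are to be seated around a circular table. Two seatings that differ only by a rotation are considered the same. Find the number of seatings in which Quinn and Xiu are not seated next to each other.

All circular seatings of 9 people number (8)! = 40320.
Those with Quinn next to Xiu: fuse the pair into one unit and seat 8 units around a circle — 2·(7)! = 10080.
Subtracting, 40320 − 10080 = 30240.

30240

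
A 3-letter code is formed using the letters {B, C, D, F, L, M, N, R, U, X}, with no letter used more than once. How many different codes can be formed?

720

Choose and order 3 of the 10 symbols: the first letter has 10 options, the next 9, then 8.
That product is 10 × 9 × 8 = 720.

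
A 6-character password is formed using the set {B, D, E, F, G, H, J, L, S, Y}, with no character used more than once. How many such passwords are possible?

This is a permutation of 6 out of 10: P(10,6) = 10!/4!.
That product is 10 × 9 × 8 × 7 × 6 × 5 = 151200.

151200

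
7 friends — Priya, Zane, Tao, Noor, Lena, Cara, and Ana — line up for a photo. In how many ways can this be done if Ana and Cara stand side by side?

1440

Glue Ana and Cara into one block (2 internal orders), leaving 6 units to arrange in a row.
That gives 2 × 6! = 2 × 720 = 1440.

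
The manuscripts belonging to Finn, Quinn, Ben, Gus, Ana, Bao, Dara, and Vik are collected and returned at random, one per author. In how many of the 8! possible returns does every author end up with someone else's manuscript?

14833

This is the derangement count D_8: permutations of 8 items with no fixed point.
By inclusion–exclusion this is Σ_{j=0}^{8} (−1)^j C(8,j)·(8−j)!.
Computing: 40320 − 40320 + 20160 − 6720 + 1680 − 336 + 56 − 8 + 1 = 14833.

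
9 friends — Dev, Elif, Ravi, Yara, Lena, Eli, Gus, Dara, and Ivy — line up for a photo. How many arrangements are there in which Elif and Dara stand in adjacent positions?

Glue Elif and Dara into one block (2 internal orders), leaving 8 units to arrange in a row.
That gives 2 × 8! = 2 × 40320 = 80640.

80640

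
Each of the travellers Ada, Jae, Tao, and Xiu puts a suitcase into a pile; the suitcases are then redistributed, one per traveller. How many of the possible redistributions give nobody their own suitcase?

Count assignments avoiding every fixed point. For any j of the 4 travellers fixed to their own suitcase, the other 4−j can be arranged in (4−j)! ways.
By inclusion–exclusion this is Σ_{j=0}^{4} (−1)^j C(4,j)·(4−j)!.
Computing: 24 − 24 + 12 − 4 + 1 = 9.

9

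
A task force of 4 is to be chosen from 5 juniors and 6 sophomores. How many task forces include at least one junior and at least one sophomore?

With no constraint there are C(11,4) = 330 possible selections.
Selections missing a whole group: no juniors → C(6,4) = 15; no sophomores → C(5,4) = 5.
Both groups omitted at once is impossible, so 330 − 20 = 310.

310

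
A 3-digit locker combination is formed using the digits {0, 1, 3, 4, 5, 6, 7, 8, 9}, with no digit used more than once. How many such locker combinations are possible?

This is a permutation of 3 out of 9: P(9,3) = 9!/6!.
That product is 9 × 8 × 7 = 504.

504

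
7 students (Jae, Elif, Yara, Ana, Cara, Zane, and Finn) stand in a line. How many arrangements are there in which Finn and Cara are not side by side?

3600

There are 7! = 5040 arrangements in all. If Finn and Cara are adjacent, merging them into one block gives 2·(6)! = 1440 arrangements.
So 5040 − 1440 = 3600 arrangements keep them apart.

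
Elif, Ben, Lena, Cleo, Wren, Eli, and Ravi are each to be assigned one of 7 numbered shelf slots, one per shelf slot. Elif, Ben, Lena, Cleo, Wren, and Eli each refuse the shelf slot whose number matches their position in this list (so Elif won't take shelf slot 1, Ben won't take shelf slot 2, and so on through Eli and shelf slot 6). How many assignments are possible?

2119

Let Aᵢ (for 1 ≤ i ≤ 6) be the placements that put person i in their forbidden shelf slot. Any j of these fix j positions, leaving (7−j)! ways to fill the rest, and there are C(6,j) ways to pick which j.
By inclusion–exclusion, the number of valid placements is Σ_{j=0}^{6} (−1)^j C(6,j)·(7−j)!.
Computing: 5040 − 4320 + 1800 − 480 + 90 − 12 + 1 = 2119.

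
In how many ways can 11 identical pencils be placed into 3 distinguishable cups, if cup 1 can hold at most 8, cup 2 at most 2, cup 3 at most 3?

By stars and bars, unrestricted non-negative solutions to x_1+…+x_3 = 11 number C(11+2,2) = 78.
Subtract solutions that violate a single cap (substitute x_i' = x_i − (cap_i+1)): x_1 ≥ 9 gives C(4,2) = 6; x_2 ≥ 3 gives C(10,2) = 45; x_3 ≥ 4 gives C(9,2) = 36. Together 87.
Add back pairs where two caps are both exceeded: 0 + 0 + 15 = 15.
By inclusion–exclusion the count is 78 − 87 + 15 = 6.

6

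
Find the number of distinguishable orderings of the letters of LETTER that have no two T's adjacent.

120

Total arrangements of LETTER: 6!/(2!·2!) = 180.
If the two T's are adjacent, glue them into one block, leaving 5 items to arrange: (5)!/(2!) = 60 ways.
Hence 180 − 60 = 120.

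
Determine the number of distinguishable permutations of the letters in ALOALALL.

The 8 letters of ALOALALL have repeats: A appearing 3 times and L appearing 4 times.
The number of distinct arrangements is 8!/(4!·3!) = 40320/144 = 280.

280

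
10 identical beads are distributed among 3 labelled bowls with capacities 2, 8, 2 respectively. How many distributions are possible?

6

By stars and bars, unrestricted non-negative solutions to x_1+…+x_3 = 10 number C(10+2,2) = 66.
Subtract solutions that violate a single cap (substitute x_i' = x_i − (cap_i+1)): x_1 ≥ 3 gives C(9,2) = 36; x_2 ≥ 9 gives C(3,2) = 3; x_3 ≥ 3 gives C(9,2) = 36. Together 75.
Add back pairs where two caps are both exceeded: 0 + 15 + 0 = 15.
By inclusion–exclusion the count is 66 − 75 + 15 = 6.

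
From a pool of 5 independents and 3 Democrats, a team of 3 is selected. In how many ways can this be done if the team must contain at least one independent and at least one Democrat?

With no constraint there are C(8,3) = 56 possible selections.
Selections missing a whole group: no independents → C(3,3) = 1; no Democrats → C(5,3) = 10.
Both groups omitted at once is impossible, so 56 − 11 = 45.

45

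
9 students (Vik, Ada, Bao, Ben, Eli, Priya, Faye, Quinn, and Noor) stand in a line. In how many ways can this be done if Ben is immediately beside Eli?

80640

Glue Ben and Eli into one block (2 internal orders), leaving 8 units to arrange in a row.
That gives 2 × 8! = 2 × 40320 = 80640.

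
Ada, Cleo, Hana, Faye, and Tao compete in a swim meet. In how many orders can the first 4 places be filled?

120

There are 5 choices for 1st place, 4 for 2nd, and so on down to 2 for position 4.
That gives 5 × 4 × 3 × 2 = 120.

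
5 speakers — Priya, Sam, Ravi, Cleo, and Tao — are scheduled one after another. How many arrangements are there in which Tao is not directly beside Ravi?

72

There are 5! = 120 arrangements in all. If Tao and Ravi are adjacent, merging them into one block gives 2·(4)! = 48 arrangements.
Complementary counting: 120 − 48 = 72.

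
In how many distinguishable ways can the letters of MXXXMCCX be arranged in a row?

The 8 letters of MXXXMCCX have repeats: C appearing twice, M appearing twice, and X appearing 4 times.
Dividing 8! = 40320 by 4!·2!·2! = 96 for the repeated letters gives 420.

420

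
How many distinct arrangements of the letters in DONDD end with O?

4

Fix O in the last position and arrange the remaining 4 letters.
Those 4 letters have D appearing 3 times, giving (4)!/(3!) = 4.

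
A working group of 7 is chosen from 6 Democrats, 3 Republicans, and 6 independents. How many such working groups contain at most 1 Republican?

3564

Split by how many Republicans are chosen (0 through 1).
Sum: C(3,0)·C(12,7) + C(3,1)·C(12,6) = 792 + 2772 = 3564.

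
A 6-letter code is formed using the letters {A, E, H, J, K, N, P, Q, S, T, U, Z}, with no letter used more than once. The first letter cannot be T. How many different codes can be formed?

The first letter has 12−1 = 11 choices (anything except T).
The remaining 5 letters are filled from the other 11 symbols without repetition: 11 × 10 × 9 × 8 × 7 = 55440.
Total: 11 × 55440 = 609840.

609840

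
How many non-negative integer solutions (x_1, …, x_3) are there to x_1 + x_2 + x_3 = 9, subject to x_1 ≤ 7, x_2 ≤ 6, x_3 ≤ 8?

45

Ignoring the caps, the number of non-negative solutions to x_1+…+x_3 = 9 is C(11,2) = 55.
Subtract solutions that violate a single cap (substitute x_i' = x_i − (cap_i+1)): x_1 ≥ 8 gives C(3,2) = 3; x_2 ≥ 7 gives C(4,2) = 6; x_3 ≥ 9 gives C(2,2) = 1. Together 10.
No two caps can be exceeded simultaneously, so the pair terms are all 0.
By inclusion–exclusion the count is 55 − 10 + 0 = 45.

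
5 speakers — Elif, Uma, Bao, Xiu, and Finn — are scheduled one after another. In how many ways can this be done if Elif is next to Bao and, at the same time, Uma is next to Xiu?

Treat {Elif,Bao} as one block (2 orders) and {Uma,Xiu} as another (2 orders).
That leaves 3 units to arrange: 2 × 2 × 3! = 4 × 6 = 24.

24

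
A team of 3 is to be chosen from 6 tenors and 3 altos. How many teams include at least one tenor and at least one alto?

63

With no constraint there are C(9,3) = 84 possible selections.
Subtract selections that omit an entire group: no tenors → C(3,3) = 1; no altos → C(6,3) = 20.
Both groups omitted at once is impossible, so 84 − 21 = 63.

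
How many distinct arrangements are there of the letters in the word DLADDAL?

210

Letter multiplicities in DLADDAL: A×2, D×3, L×2.
Dividing 7! = 5040 by 3!·2!·2! = 24 for the repeated letters gives 210.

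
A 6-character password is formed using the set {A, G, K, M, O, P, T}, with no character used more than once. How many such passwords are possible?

5040

This is a permutation of 6 out of 7: P(7,6) = 7!/1!.
7 × 6 × 5 × 4 × 3 × 2 = 5040.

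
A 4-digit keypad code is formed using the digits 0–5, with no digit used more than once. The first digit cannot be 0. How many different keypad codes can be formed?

300

The first digit has 6−1 = 5 choices (anything except 0).
The remaining 3 digits are filled from the other 5 symbols without repetition: 5 × 4 × 3 = 60.
Total: 5 × 60 = 300.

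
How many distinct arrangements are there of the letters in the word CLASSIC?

CLASSIC has 7 letters with C appearing twice and S appearing twice.
So there are 7! / (2!·2!) = 1260 distinguishable arrangements.

1260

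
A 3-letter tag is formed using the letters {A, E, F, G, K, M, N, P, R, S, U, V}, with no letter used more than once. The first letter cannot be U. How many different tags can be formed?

1210

The first letter has 12−1 = 11 choices (anything except U).
The remaining 2 letters are filled from the other 11 symbols without repetition: 11 × 10 = 110.
Total: 11 × 110 = 1210.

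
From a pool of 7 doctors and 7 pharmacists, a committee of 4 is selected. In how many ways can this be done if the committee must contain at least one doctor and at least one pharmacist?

Unrestricted: C(14,4) = 1001 ways to pick any 4 of the 14.
Selections missing a whole group: no doctors → C(7,4) = 35; no pharmacists → C(7,4) = 35.
Both groups omitted at once is impossible, so 1001 − 70 = 931.

931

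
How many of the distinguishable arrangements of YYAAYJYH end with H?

105

Fix H in the last position and arrange the remaining 7 letters.
Those 7 letters have A appearing twice and Y appearing 4 times, giving (7)!/(4!·2!) = 105.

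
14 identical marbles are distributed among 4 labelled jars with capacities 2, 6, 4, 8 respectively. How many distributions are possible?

60

By stars and bars, unrestricted non-negative solutions to x_1+…+x_4 = 14 number C(14+3,3) = 680.
Subtract solutions that violate a single cap (substitute x_i' = x_i − (cap_i+1)): x_1 ≥ 3 gives C(14,3) = 364; x_2 ≥ 7 gives C(10,3) = 120; x_3 ≥ 5 gives C(12,3) = 220; x_4 ≥ 9 gives C(8,3) = 56. Together 760.
Add back pairs where two caps are both exceeded: 35 + 84 + 10 + 10 + 0 + 1 = 140.
By inclusion–exclusion the count is 680 − 760 + 140 = 60.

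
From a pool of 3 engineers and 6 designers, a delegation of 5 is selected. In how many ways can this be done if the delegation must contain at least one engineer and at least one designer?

Unrestricted: C(9,5) = 126 ways to pick any 5 of the 9.
Selections missing a whole group: no engineers → C(6,5) = 6; no designers → C(3,5) = 0.
Both groups omitted at once is impossible, so 126 − 6 = 120.

120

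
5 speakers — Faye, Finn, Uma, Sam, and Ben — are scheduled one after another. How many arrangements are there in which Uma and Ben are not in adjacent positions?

Of the 5! = 120 arrangements, those with Uma and Ben adjacent number 2 × 4! = 48 (treat the pair as a block with 2 internal orders).
So 120 − 48 = 72 arrangements keep them apart.

72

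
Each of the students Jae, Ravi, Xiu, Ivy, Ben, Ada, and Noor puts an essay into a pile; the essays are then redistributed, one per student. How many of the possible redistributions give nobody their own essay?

Let Aᵢ be the assignments in which student i gets their own essay. We want the size of the complement of A₁∪…∪A_7.
By inclusion–exclusion this is Σ_{j=0}^{7} (−1)^j C(7,j)·(7−j)!.
Computing: 5040 − 5040 + 2520 − 840 + 210 − 42 + 7 − 1 = 1854.

1854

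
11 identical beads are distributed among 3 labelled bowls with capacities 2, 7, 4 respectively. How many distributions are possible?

By stars and bars, unrestricted non-negative solutions to x_1+…+x_3 = 11 number C(11+2,2) = 78.
Subtract solutions that violate a single cap (substitute x_i' = x_i − (cap_i+1)): x_1 ≥ 3 gives C(10,2) = 45; x_2 ≥ 8 gives C(5,2) = 10; x_3 ≥ 5 gives C(8,2) = 28. Together 83.
Add back pairs where two caps are both exceeded: 1 + 10 + 0 = 11.
By inclusion–exclusion the count is 78 − 83 + 11 = 6.

6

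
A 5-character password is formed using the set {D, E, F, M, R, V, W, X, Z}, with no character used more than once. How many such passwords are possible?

Choose and order 5 of the 9 symbols: the first character has 9 options, the next 8, and so on down to 5.
9 × 8 × 7 × 6 × 5 = 15120.

15120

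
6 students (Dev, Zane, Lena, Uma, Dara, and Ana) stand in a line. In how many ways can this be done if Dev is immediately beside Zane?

240

Glue Dev and Zane into one block (2 internal orders), leaving 5 units to arrange in a row.
That gives 2 × 5! = 2 × 120 = 240.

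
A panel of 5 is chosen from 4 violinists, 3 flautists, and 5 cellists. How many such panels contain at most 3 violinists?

Split by how many violinists are chosen (0 through 3).
Sum: C(4,0)·C(8,5) + C(4,1)·C(8,4) + C(4,2)·C(8,3) + C(4,3)·C(8,2) = 56 + 280 + 336 + 112 = 784.

784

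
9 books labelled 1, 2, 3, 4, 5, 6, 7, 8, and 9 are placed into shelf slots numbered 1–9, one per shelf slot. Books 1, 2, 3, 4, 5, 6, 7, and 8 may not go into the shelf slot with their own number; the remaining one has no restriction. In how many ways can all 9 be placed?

Let Aᵢ (for 1 ≤ i ≤ 8) be the placements that put book i in its forbidden shelf slot. Any j of these fix j positions, leaving (9−j)! ways to fill the rest, and there are C(8,j) ways to pick which j.
By inclusion–exclusion, the number of valid placements is Σ_{j=0}^{8} (−1)^j C(8,j)·(9−j)!.
Computing: 362880 − 322560 + 141120 − 40320 + 8400 − 1344 + 168 − 16 + 1 = 148329.

148329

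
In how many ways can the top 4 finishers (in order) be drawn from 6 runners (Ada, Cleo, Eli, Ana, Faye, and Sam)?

360

This is an ordered selection of 4 from 6: P(6,4).
That gives 6 × 5 × 4 × 3 = 360.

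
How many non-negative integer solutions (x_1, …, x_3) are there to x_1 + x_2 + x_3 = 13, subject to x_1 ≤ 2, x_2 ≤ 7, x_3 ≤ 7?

Without the upper bounds there are C(15,2) = 105 ways to split 13 among 3 variables.
Subtract solutions that violate a single cap (substitute x_i' = x_i − (cap_i+1)): x_1 ≥ 3 gives C(12,2) = 66; x_2 ≥ 8 gives C(7,2) = 21; x_3 ≥ 8 gives C(7,2) = 21. Together 108.
Add back pairs where two caps are both exceeded: 6 + 6 + 0 = 12.
By inclusion–exclusion the count is 105 − 108 + 12 = 9.

9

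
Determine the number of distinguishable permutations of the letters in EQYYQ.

30

The 5 letters of EQYYQ have repeats: Q appearing twice and Y appearing twice.
The number of distinct arrangements is 5!/(2!·2!) = 120/4 = 30.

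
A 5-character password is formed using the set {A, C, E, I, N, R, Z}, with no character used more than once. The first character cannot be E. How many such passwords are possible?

2160

The first character has 7−1 = 6 choices (anything except E).
The remaining 4 characters are filled from the other 6 symbols without repetition: 6 × 5 × 4 × 3 = 360.
Total: 6 × 360 = 2160.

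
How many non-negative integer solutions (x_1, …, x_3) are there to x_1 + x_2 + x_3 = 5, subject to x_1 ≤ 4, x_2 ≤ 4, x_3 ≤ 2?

Ignoring the caps, the number of non-negative solutions to x_1+…+x_3 = 5 is C(7,2) = 21.
Subtract solutions that violate a single cap (substitute x_i' = x_i − (cap_i+1)): x_1 ≥ 5 gives C(2,2) = 1; x_2 ≥ 5 gives C(2,2) = 1; x_3 ≥ 3 gives C(4,2) = 6. Together 8.
No two caps can be exceeded simultaneously, so the pair terms are all 0.
By inclusion–exclusion the count is 21 − 8 + 0 = 13.

13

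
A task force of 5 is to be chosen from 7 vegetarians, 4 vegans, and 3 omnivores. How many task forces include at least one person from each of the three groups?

1288

Unrestricted: C(14,5) = 2002 ways to pick any 5 of the 14.
Subtract selections that omit an entire group: no vegetarians → C(7,5) = 21; no vegans → C(10,5) = 252; no omnivores → C(11,5) = 462.
Add back selections omitting two groups (i.e. drawn from a single group): C(7,5) + C(4,5) + C(3,5) = 21.
By inclusion–exclusion: 2002 − 735 + 21 = 1288.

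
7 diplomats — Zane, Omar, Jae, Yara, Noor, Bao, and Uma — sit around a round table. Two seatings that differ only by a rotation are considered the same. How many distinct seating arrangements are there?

720

Fix one person's seat to break rotational symmetry; the remaining 6 people can be arranged in (6)! = 720 ways.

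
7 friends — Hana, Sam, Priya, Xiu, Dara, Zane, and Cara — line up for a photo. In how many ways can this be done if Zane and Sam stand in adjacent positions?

1440

Treat {Zane, Sam} as a single unit. There are 6 units to order, and the pair itself can be ordered 2 ways.
So the count is 2·(6)! = 1440.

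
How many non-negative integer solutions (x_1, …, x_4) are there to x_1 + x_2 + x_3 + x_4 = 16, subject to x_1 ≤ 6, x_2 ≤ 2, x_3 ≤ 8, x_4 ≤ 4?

Ignoring the caps, the number of non-negative solutions to x_1+…+x_4 = 16 is C(19,3) = 969.
Subtract solutions that violate a single cap (substitute x_i' = x_i − (cap_i+1)): x_1 ≥ 7 gives C(12,3) = 220; x_2 ≥ 3 gives C(16,3) = 560; x_3 ≥ 9 gives C(10,3) = 120; x_4 ≥ 5 gives C(14,3) = 364. Together 1264.
Add back pairs where two caps are both exceeded: 84 + 1 + 35 + 35 + 165 + 10 = 330.
Subtract triples: 0 + 4 + 0 + 0 = 4.
By inclusion–exclusion the count is 969 − 1264 + 330 − 4 = 31.

31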